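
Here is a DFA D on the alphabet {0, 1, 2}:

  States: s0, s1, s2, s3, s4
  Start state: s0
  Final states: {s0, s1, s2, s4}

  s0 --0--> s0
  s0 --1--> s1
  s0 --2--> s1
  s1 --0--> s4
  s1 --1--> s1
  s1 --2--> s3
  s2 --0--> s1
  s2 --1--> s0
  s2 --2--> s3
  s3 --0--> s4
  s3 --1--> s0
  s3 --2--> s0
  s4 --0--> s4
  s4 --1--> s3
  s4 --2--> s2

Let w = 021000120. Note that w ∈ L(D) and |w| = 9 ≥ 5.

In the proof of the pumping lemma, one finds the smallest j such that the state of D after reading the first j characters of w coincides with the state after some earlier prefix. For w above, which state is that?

State sequence: s0 -0-> s0 -2-> s1 -1-> s1 -0-> s4 -0-> s4 -0-> s4 -1-> s3 -2-> s0 -0-> s0
First repeat at step 1: s0 was already visited.

The earliest repeat is at step j = 1: D is in s0, which it already visited at step i = 0.
Since D has 5 states, any run of length ≥ 5 visits 5+1 states, so by pigeonhole some state repeats within the first 5 steps — that repeat gives the pumpable loop.

s0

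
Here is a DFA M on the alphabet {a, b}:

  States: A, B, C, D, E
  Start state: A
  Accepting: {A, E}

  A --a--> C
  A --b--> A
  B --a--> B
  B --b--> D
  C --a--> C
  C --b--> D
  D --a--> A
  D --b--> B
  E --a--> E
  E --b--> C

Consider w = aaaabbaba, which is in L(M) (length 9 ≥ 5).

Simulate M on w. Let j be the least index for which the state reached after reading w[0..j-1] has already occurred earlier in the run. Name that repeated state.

Run of M on w = a a a a b b a b a:
  step 0: A  (start)
  step 1: C  (read a: A→C)
  step 2: C  (read a: C→C)   ← first repeat (C seen earlier)
  step 3: C  (read a: C→C)
  step 4: C  (read a: C→C)
  step 5: D  (read b: C→D)
  step 6: B  (read b: D→B)
  step 7: B  (read a: B→B)
  step 8: D  (read b: B→D)
  step 9: A  (read a: D→A)

The earliest repeat is at step j = 2: M is in C, which it already visited at step i = 1.
Since M has 5 states, any run of length ≥ 5 visits 5+1 states, so by pigeonhole some state repeats within the first 5 steps — that repeat gives the pumpable loop.

C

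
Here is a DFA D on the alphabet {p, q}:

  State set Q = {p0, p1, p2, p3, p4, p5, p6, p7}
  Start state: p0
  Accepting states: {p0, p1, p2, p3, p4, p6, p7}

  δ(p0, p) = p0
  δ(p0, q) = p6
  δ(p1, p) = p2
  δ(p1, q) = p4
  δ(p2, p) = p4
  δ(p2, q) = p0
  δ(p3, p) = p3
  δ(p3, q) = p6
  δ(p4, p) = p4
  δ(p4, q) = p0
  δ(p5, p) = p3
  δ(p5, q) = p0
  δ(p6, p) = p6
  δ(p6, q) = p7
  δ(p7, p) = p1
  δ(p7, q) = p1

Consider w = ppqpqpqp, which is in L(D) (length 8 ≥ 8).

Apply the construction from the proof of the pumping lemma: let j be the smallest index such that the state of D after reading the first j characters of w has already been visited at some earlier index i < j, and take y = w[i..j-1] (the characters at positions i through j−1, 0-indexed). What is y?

p

State sequence: p0 -p-> p0 -p-> p0 -q-> p6 -p-> p6 -q-> p7 -p-> p1 -q-> p4 -p-> p4
First repeat at step 1: p0 was already visited.

So i = 0, j = 1, giving x = w[0:0] = ε, y = w[0:1] = p, z = w[1:8] = pqpqpqp.
Check: |xy| = 1 ≤ 8 and |y| = 1 ≥ 1. Reading y takes D from p0 back to p0, so every xyⁱz is accepted.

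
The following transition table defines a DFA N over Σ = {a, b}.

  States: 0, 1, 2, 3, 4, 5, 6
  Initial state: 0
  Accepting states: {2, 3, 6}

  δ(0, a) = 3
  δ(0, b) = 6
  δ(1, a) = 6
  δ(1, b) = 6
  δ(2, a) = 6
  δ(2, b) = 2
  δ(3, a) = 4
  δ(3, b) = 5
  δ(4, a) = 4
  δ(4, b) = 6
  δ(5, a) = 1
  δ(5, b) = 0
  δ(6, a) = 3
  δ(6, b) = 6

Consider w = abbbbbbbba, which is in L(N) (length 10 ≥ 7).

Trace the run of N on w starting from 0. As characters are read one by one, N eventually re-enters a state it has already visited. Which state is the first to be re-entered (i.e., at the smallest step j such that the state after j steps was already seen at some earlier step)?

0

State sequence: 0 -a-> 3 -b-> 5 -b-> 0 -b-> 6 -b-> 6 -b-> 6 -b-> 6 -b-> 6 -b-> 6 -a-> 3
First repeat at step 3: 0 was already visited.

The earliest repeat is at step j = 3: N is in 0, which it already visited at step i = 0.
Pumping length from the standard proof: p = 7 (the number of states). The repeated state found above gives |xy| = j ≤ 7 and |y| = j − i ≥ 1.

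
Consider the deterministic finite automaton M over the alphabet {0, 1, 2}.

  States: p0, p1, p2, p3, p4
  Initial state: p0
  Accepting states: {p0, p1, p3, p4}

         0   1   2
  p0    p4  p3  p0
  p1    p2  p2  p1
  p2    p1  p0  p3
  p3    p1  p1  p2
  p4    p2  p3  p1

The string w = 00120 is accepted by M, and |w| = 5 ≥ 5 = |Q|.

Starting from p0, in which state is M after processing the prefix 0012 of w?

State sequence: p0 -0-> p4 -0-> p2 -1-> p0 -2-> p0

After reading 4 characters, M is in state p0.

p0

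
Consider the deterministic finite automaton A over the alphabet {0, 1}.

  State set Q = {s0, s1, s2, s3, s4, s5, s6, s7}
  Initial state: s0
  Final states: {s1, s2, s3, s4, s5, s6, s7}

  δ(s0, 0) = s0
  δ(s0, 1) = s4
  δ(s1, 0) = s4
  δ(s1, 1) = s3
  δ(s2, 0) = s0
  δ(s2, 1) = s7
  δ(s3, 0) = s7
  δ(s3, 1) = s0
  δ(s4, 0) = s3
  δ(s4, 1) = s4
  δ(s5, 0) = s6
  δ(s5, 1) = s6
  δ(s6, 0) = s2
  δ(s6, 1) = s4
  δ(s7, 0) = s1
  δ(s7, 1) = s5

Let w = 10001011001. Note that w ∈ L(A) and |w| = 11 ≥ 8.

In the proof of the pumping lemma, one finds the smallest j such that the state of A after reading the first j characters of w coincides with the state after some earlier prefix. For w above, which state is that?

State sequence: s0 -1-> s4 -0-> s3 -0-> s7 -0-> s1 -1-> s3 -0-> s7 -1-> s5 -1-> s6 -0-> s2 -0-> s0 -1-> s4
First repeat at step 5: s3 was already visited.

The earliest repeat is at step j = 5: A is in s3, which it already visited at step i = 2.

s3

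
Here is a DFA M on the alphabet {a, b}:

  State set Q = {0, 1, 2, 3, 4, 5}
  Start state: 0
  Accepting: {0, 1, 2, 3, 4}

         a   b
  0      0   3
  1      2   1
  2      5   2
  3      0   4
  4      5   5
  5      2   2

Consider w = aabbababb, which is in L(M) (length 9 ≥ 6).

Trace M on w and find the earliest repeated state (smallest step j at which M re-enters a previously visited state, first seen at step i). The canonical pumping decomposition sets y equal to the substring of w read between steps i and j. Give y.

a

State sequence: 0 -a-> 0 -a-> 0 -b-> 3 -b-> 4 -a-> 5 -b-> 2 -a-> 5 -b-> 2 -b-> 2
First repeat at step 1: 0 was already visited.

So i = 0, j = 1, giving x = w[0:0] = ε, y = w[0:1] = a, z = w[1:9] = abbababb.
Check: |xy| = 1 ≤ 6 and |y| = 1 ≥ 1. Reading y takes M from 0 back to 0, so every xyⁱz is accepted.
Since M has 6 states, any run of length ≥ 6 visits 6+1 states, so by pigeonhole some state repeats within the first 6 steps — that repeat gives the pumpable loop.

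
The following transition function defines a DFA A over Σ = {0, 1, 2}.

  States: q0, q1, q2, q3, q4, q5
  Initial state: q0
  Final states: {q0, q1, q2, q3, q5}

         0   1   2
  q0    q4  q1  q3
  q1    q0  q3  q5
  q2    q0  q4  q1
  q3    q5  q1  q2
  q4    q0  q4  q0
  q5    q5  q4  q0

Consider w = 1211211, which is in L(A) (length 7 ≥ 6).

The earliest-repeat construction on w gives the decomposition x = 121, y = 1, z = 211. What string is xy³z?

xy^3z = 121·1·1·1·211 = 121111211.
Reading y = 1 takes A from q4 back to q4, so after x·y·y·y the machine is still in q4, and z then leads to the accepting state q3. Hence 121111211 ∈ L(A).

121111211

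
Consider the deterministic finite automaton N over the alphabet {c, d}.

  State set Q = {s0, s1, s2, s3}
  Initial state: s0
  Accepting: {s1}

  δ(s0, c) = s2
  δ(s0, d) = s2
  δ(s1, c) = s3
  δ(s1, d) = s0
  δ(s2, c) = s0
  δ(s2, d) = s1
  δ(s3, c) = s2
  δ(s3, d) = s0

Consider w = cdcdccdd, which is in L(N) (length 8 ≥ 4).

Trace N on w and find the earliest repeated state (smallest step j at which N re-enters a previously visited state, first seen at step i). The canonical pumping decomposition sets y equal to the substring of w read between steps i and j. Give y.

State sequence: s0 -c-> s2 -d-> s1 -c-> s3 -d-> s0 -c-> s2 -c-> s0 -d-> s2 -d-> s1
First repeat at step 4: s0 was already visited.

So i = 0, j = 4, giving x = w[0:0] = ε, y = w[0:4] = cdcd, z = w[4:8] = ccdd.
Check: |xy| = 4 ≤ 4 and |y| = 4 ≥ 1. Reading y takes N from s0 back to s0, so every xyⁱz is accepted.

cdcd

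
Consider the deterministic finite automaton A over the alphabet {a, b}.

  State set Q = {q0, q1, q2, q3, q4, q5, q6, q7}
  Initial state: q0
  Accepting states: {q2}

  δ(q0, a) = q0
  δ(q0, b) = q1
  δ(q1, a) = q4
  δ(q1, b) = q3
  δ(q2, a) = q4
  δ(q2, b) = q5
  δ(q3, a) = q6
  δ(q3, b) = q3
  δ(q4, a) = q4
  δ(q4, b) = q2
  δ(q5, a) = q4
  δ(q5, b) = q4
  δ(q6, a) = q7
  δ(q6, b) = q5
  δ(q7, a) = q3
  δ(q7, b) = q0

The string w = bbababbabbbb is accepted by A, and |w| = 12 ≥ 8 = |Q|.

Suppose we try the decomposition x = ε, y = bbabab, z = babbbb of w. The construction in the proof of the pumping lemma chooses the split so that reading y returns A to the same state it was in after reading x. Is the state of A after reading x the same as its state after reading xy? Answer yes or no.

no

Run of A on the first 6 characters of w = b b a b a b:
  step 0: q0  (start)
  step 1: q1  (read b: q0→q1)
  step 2: q3  (read b: q1→q3)
  step 3: q6  (read a: q3→q6)
  step 4: q5  (read b: q6→q5)
  step 5: q4  (read a: q5→q4)
  step 6: q2  (read b: q4→q2)

After x (step 0): q0. After xy (step 6): q2.
They differ (q0 ≠ q2), so y is not a cycle from the state after x; this split is not the one the pumping-lemma construction produces, and pumping y need not keep the string in L(A).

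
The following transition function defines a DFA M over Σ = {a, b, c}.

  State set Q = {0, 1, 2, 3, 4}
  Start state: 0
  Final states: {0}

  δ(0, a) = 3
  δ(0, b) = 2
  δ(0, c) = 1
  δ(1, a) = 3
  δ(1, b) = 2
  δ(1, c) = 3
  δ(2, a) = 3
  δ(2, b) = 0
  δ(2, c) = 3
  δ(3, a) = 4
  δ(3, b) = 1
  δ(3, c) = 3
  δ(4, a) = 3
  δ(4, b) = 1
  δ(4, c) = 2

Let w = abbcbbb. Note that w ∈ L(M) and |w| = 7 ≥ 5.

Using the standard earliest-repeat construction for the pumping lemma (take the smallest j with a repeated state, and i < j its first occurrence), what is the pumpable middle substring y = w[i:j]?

Run of M on w = a b b c b b b:
  step 0: 0  (start)
  step 1: 3  (read a: 0→3)
  step 2: 1  (read b: 3→1)
  step 3: 2  (read b: 1→2)
  step 4: 3  (read c: 2→3)   ← first repeat (3 seen earlier)
  step 5: 1  (read b: 3→1)
  step 6: 2  (read b: 1→2)
  step 7: 0  (read b: 2→0)

So i = 1, j = 4, giving x = w[0:1] = a, y = w[1:4] = bbc, z = w[4:7] = bbb.
Check: |xy| = 4 ≤ 5 and |y| = 3 ≥ 1. Reading y takes M from 3 back to 3, so every xyⁱz is accepted.
Pumping length from the standard proof: p = 5 (the number of states). The repeated state found above gives |xy| = j ≤ 5 and |y| = j − i ≥ 1.

bbc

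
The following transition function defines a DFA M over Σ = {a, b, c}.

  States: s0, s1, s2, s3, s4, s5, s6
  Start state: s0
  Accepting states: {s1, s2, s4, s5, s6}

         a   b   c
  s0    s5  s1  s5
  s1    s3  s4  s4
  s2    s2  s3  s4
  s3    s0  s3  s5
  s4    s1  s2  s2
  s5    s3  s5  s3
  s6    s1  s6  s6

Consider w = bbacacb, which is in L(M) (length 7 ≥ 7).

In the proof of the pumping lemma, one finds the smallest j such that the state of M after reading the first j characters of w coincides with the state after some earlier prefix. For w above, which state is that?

Run of M on w = b b a c a c b:
  step 0: s0  (start)
  step 1: s1  (read b: s0→s1)
  step 2: s4  (read b: s1→s4)
  step 3: s1  (read a: s4→s1)   ← first repeat (s1 seen earlier)
  step 4: s4  (read c: s1→s4)
  step 5: s1  (read a: s4→s1)
  step 6: s4  (read c: s1→s4)
  step 7: s2  (read b: s4→s2)

The earliest repeat is at step j = 3: M is in s1, which it already visited at step i = 1.
Since M has 7 states, any run of length ≥ 7 visits 7+1 states, so by pigeonhole some state repeats within the first 7 steps — that repeat gives the pumpable loop.

s1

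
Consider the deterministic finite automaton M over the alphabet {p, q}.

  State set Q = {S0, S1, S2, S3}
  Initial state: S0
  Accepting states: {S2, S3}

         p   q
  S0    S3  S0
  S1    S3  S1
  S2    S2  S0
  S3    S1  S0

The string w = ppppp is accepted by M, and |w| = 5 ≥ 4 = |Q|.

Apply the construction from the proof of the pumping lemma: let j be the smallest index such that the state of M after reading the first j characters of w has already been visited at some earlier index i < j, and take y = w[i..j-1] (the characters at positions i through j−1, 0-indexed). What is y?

pp

State sequence: S0 -p-> S3 -p-> S1 -p-> S3 -p-> S1 -p-> S3
First repeat at step 3: S3 was already visited.

So i = 1, j = 3, giving x = w[0:1] = p, y = w[1:3] = pp, z = w[3:5] = pp.
Check: |xy| = 3 ≤ 4 and |y| = 2 ≥ 1. Reading y takes M from S3 back to S3, so every xyⁱz is accepted.
The DFA has 4 states, so the proof of the pumping lemma guarantees a repeated state among the first 4+1 visited; the segment between the two visits is the pumpable y.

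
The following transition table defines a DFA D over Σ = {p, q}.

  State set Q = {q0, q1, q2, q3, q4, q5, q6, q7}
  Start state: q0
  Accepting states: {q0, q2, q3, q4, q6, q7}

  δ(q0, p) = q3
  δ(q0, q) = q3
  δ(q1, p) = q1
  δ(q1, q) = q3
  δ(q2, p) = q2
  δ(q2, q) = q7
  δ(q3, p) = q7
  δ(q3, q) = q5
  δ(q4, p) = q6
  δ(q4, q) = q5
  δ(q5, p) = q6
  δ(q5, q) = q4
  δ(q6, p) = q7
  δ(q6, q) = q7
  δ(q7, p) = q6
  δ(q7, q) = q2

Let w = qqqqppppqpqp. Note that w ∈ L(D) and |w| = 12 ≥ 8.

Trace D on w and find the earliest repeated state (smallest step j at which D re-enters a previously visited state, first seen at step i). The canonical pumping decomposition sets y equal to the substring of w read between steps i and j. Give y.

qq

State sequence: q0 -q-> q3 -q-> q5 -q-> q4 -q-> q5 -p-> q6 -p-> q7 -p-> q6 -p-> q7 -q-> q2 -p-> q2 -q-> q7 -p-> q6
First repeat at step 4: q5 was already visited.

So i = 2, j = 4, giving x = w[0:2] = qq, y = w[2:4] = qq, z = w[4:12] = ppppqpqp.
Check: |xy| = 4 ≤ 8 and |y| = 2 ≥ 1. Reading y takes D from q5 back to q5, so every xyⁱz is accepted.
Pumping length from the standard proof: p = 8 (the number of states). The repeated state found above gives |xy| = j ≤ 8 and |y| = j − i ≥ 1.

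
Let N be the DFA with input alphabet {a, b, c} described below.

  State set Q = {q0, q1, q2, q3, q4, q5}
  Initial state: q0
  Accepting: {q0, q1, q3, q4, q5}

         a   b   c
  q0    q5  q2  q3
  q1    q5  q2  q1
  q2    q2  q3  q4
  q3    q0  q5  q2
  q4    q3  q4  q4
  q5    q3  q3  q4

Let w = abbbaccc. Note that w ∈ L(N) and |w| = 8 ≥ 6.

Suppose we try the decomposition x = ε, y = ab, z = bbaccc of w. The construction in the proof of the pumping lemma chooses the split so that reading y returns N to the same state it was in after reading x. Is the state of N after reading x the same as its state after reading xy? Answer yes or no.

State sequence: q0 -a-> q5 -b-> q3

After x (step 0): q0. After xy (step 2): q3.
They differ (q0 ≠ q3), so y is not a cycle from the state after x; this split is not the one the pumping-lemma construction produces, and pumping y need not keep the string in L(N).

no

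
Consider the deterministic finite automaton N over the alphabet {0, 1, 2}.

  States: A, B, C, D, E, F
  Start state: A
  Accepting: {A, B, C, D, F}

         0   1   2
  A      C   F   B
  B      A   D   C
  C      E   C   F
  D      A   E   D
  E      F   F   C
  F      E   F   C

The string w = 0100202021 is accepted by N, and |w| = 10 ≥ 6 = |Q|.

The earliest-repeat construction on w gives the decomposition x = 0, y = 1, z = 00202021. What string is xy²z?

01100202021

xy^2z = 0·1·1·00202021 = 01100202021.
Reading y = 1 takes N from C back to C, so after x·y·y the machine is still in C, and z then leads to the accepting state C. Hence 01100202021 ∈ L(N).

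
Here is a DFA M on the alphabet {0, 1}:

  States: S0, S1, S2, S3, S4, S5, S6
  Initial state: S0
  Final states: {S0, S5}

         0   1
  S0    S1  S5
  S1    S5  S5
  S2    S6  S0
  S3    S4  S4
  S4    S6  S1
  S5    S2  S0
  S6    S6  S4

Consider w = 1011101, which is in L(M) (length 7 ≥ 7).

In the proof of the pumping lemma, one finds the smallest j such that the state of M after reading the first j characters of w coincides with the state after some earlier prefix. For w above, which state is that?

Run of M on w = 1 0 1 1 1 0 1:
  step 0: S0  (start)
  step 1: S5  (read 1: S0→S5)
  step 2: S2  (read 0: S5→S2)
  step 3: S0  (read 1: S2→S0)   ← first repeat (S0 seen earlier)
  step 4: S5  (read 1: S0→S5)
  step 5: S0  (read 1: S5→S0)
  step 6: S1  (read 0: S0→S1)
  step 7: S5  (read 1: S1→S5)

The earliest repeat is at step j = 3: M is in S0, which it already visited at step i = 0.
With |Q| = 7, pigeonhole forces a state repeat no later than step 7; the substring read between the first and second visits to that state can be pumped.

S0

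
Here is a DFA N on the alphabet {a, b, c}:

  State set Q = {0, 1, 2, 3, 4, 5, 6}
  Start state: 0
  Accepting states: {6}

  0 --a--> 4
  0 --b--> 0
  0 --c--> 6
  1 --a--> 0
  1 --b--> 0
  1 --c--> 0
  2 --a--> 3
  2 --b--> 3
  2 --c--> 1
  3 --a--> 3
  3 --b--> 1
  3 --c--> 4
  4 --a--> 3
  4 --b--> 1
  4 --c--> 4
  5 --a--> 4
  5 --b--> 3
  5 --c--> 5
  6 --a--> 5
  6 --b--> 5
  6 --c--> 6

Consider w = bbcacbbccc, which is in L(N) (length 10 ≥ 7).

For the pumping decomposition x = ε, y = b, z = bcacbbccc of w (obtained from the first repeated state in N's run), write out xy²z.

bbbcacbbccc

xy^2z = ε·b·b·bcacbbccc = bbbcacbbccc.
Reading y = b takes N from 0 back to 0, so after x·y·y the machine is still in 0, and z then leads to the accepting state 6. Hence bbbcacbbccc ∈ L(N).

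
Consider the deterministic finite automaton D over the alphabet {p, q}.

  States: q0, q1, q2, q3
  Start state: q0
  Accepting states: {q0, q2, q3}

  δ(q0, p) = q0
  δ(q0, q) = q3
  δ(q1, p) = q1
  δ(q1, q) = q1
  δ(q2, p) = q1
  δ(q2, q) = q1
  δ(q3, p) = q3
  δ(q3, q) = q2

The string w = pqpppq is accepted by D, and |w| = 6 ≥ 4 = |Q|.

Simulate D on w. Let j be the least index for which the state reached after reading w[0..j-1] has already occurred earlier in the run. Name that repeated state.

q0

State sequence: q0 -p-> q0 -q-> q3 -p-> q3 -p-> q3 -p-> q3 -q-> q2
First repeat at step 1: q0 was already visited.

The earliest repeat is at step j = 1: D is in q0, which it already visited at step i = 0.
The DFA has 4 states, so the proof of the pumping lemma guarantees a repeated state among the first 4+1 visited; the segment between the two visits is the pumpable y.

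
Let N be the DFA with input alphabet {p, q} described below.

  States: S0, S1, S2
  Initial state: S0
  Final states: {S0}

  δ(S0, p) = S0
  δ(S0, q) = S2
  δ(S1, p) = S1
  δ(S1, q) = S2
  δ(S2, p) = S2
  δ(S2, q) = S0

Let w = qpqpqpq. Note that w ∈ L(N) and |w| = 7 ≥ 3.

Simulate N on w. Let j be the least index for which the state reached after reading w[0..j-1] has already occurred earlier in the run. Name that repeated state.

Run of N on w = q p q p q p q:
  step 0: S0  (start)
  step 1: S2  (read q: S0→S2)
  step 2: S2  (read p: S2→S2)   ← first repeat (S2 seen earlier)
  step 3: S0  (read q: S2→S0)
  step 4: S0  (read p: S0→S0)
  step 5: S2  (read q: S0→S2)
  step 6: S2  (read p: S2→S2)
  step 7: S0  (read q: S2→S0)

The earliest repeat is at step j = 2: N is in S2, which it already visited at step i = 1.
The DFA has 3 states, so the proof of the pumping lemma guarantees a repeated state among the first 3+1 visited; the segment between the two visits is the pumpable y.

S2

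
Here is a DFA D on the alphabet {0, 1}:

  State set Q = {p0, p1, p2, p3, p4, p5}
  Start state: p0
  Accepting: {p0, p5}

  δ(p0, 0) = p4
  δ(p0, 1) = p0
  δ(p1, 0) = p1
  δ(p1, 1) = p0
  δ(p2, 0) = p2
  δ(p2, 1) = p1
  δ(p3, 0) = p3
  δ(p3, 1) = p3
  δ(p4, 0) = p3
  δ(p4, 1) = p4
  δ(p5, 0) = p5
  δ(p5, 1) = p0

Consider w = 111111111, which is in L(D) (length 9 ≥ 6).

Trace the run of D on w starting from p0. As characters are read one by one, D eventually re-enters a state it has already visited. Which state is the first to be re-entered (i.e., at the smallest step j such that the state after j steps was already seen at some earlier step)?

Run of D on w = 1 1 1 1 1 1 1 1 1:
  step 0: p0  (start)
  step 1: p0  (read 1: p0→p0)   ← first repeat (p0 seen earlier)
  step 2: p0  (read 1: p0→p0)
  step 3: p0  (read 1: p0→p0)
  step 4: p0  (read 1: p0→p0)
  step 5: p0  (read 1: p0→p0)
  step 6: p0  (read 1: p0→p0)
  step 7: p0  (read 1: p0→p0)
  step 8: p0  (read 1: p0→p0)
  step 9: p0  (read 1: p0→p0)

The earliest repeat is at step j = 1: D is in p0, which it already visited at step i = 0.
With |Q| = 6, pigeonhole forces a state repeat no later than step 6; the substring read between the first and second visits to that state can be pumped.

p0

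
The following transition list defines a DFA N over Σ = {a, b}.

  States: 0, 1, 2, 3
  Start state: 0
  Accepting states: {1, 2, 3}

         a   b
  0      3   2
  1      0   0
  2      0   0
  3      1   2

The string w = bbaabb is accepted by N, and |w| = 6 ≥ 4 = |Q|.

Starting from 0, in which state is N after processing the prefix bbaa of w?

1

Run of N on the first 4 characters of w = b b a a:
  step 0: 0  (start)
  step 1: 2  (read b: 0→2)
  step 2: 0  (read b: 2→0)
  step 3: 3  (read a: 0→3)
  step 4: 1  (read a: 3→1)

After reading 4 characters, N is in state 1.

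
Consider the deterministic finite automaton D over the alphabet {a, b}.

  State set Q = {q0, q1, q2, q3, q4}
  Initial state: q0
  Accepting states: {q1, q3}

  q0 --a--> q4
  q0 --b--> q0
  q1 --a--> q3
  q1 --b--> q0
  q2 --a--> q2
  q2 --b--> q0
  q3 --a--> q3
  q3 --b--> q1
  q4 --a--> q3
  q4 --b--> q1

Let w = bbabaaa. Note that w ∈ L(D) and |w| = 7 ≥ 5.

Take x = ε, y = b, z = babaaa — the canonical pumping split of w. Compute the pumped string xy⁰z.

xy⁰z = xz = ε·babaaa = babaaa.
Reading y = b takes D from q0 back to q0, so after x the machine is still in q0, and z then leads to the accepting state q3. Hence babaaa ∈ L(D).

babaaa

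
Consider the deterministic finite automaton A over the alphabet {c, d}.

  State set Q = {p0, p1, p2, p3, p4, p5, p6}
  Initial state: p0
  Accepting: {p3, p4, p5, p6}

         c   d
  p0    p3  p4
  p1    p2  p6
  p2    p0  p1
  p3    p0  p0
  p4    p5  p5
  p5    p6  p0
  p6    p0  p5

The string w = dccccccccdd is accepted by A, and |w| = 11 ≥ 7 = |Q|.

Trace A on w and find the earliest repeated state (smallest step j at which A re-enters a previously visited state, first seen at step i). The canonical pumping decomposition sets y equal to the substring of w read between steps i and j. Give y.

State sequence: p0 -d-> p4 -c-> p5 -c-> p6 -c-> p0 -c-> p3 -c-> p0 -c-> p3 -c-> p0 -c-> p3 -d-> p0 -d-> p4
First repeat at step 4: p0 was already visited.

So i = 0, j = 4, giving x = w[0:0] = ε, y = w[0:4] = dccc, z = w[4:11] = cccccdd.
Check: |xy| = 4 ≤ 7 and |y| = 4 ≥ 1. Reading y takes A from p0 back to p0, so every xyⁱz is accepted.

dccc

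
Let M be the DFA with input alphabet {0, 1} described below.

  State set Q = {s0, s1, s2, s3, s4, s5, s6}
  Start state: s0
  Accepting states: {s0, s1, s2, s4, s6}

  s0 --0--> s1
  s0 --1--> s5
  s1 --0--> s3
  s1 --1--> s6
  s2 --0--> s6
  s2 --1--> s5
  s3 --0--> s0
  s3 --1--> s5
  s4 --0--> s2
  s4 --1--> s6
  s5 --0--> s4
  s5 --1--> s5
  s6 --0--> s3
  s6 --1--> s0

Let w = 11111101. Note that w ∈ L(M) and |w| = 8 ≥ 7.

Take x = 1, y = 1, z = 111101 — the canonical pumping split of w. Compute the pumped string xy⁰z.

xy⁰z = xz = 1·111101 = 1111101.
Reading y = 1 takes M from s5 back to s5, so after x the machine is still in s5, and z then leads to the accepting state s6. Hence 1111101 ∈ L(M).

1111101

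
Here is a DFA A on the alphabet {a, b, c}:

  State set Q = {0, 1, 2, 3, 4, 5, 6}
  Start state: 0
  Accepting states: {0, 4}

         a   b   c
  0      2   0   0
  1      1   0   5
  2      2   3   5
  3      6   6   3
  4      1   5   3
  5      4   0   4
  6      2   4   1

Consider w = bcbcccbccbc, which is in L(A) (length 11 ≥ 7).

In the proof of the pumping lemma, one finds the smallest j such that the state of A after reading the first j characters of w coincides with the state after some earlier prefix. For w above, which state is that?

State sequence: 0 -b-> 0 -c-> 0 -b-> 0 -c-> 0 -c-> 0 -c-> 0 -b-> 0 -c-> 0 -c-> 0 -b-> 0 -c-> 0
First repeat at step 1: 0 was already visited.

The earliest repeat is at step j = 1: A is in 0, which it already visited at step i = 0.
With |Q| = 7, pigeonhole forces a state repeat no later than step 7; the substring read between the first and second visits to that state can be pumped.

0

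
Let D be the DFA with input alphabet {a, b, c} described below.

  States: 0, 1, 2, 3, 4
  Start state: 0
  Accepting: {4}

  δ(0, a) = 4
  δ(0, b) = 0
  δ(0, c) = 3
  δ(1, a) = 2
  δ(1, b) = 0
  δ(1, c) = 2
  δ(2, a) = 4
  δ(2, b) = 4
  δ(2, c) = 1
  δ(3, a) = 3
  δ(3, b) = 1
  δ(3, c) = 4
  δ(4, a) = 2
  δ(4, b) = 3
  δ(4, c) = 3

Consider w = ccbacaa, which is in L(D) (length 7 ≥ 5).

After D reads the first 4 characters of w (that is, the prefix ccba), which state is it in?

Run of D on the first 4 characters of w = c c b a:
  step 0: 0  (start)
  step 1: 3  (read c: 0→3)
  step 2: 4  (read c: 3→4)
  step 3: 3  (read b: 4→3)
  step 4: 3  (read a: 3→3)

After reading 4 characters, D is in state 3.
(This kind of state-tracing is the core of the pumping-lemma construction: with 5 states, pigeonhole forces a repeat within the first 5 steps.)

3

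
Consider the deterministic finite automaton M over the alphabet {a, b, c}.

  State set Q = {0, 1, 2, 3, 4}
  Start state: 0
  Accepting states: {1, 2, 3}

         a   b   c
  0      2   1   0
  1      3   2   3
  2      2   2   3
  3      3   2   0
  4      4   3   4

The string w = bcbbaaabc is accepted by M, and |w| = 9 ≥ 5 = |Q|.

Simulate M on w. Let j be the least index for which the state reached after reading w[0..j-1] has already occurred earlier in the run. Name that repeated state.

2

State sequence: 0 -b-> 1 -c-> 3 -b-> 2 -b-> 2 -a-> 2 -a-> 2 -a-> 2 -b-> 2 -c-> 3
First repeat at step 4: 2 was already visited.

The earliest repeat is at step j = 4: M is in 2, which it already visited at step i = 3.
The DFA has 5 states, so the proof of the pumping lemma guarantees a repeated state among the first 5+1 visited; the segment between the two visits is the pumpable y.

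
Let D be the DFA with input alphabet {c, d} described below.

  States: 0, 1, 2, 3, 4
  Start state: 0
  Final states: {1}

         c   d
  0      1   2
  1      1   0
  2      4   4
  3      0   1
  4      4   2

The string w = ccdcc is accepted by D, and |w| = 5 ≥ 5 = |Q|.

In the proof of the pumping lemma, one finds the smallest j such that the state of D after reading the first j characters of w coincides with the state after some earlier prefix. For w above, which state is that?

1

State sequence: 0 -c-> 1 -c-> 1 -d-> 0 -c-> 1 -c-> 1
First repeat at step 2: 1 was already visited.

The earliest repeat is at step j = 2: D is in 1, which it already visited at step i = 1.
With |Q| = 5, pigeonhole forces a state repeat no later than step 5; the substring read between the first and second visits to that state can be pumped.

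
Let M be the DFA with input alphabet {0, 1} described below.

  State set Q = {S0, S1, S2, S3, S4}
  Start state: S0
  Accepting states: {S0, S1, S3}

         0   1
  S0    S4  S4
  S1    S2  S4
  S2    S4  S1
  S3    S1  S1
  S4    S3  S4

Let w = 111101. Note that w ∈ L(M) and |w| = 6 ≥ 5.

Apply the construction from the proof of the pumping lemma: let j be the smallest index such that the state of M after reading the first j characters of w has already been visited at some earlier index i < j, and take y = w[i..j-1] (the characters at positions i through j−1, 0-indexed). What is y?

1

Run of M on w = 1 1 1 1 0 1:
  step 0: S0  (start)
  step 1: S4  (read 1: S0→S4)
  step 2: S4  (read 1: S4→S4)   ← first repeat (S4 seen earlier)
  step 3: S4  (read 1: S4→S4)
  step 4: S4  (read 1: S4→S4)
  step 5: S3  (read 0: S4→S3)
  step 6: S1  (read 1: S3→S1)

So i = 1, j = 2, giving x = w[0:1] = 1, y = w[1:2] = 1, z = w[2:6] = 1101.
Check: |xy| = 2 ≤ 5 and |y| = 1 ≥ 1. Reading y takes M from S4 back to S4, so every xyⁱz is accepted.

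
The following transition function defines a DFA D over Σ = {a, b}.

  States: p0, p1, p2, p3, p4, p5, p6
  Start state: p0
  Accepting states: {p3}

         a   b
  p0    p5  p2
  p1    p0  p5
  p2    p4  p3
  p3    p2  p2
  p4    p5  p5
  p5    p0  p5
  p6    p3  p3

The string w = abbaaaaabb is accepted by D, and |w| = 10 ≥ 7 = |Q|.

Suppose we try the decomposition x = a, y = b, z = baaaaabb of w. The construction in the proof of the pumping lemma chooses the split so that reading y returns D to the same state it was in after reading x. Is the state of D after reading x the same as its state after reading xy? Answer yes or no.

State sequence: p0 -a-> p5 -b-> p5

After x (step 1): p5. After xy (step 2): p5.
They match, so y = b drives D around a cycle from p5 back to itself; pumping y any number of times keeps D in p5 before reading z, and xyⁱz ∈ L(D) for every i ≥ 0.

yes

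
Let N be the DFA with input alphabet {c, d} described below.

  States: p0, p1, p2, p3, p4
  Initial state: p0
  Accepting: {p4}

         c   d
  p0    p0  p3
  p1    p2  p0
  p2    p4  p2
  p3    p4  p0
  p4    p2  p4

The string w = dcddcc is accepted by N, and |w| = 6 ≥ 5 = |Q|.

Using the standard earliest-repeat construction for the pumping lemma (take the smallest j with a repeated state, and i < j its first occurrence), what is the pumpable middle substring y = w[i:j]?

Run of N on w = d c d d c c:
  step 0: p0  (start)
  step 1: p3  (read d: p0→p3)
  step 2: p4  (read c: p3→p4)
  step 3: p4  (read d: p4→p4)   ← first repeat (p4 seen earlier)
  step 4: p4  (read d: p4→p4)
  step 5: p2  (read c: p4→p2)
  step 6: p4  (read c: p2→p4)

So i = 2, j = 3, giving x = w[0:2] = dc, y = w[2:3] = d, z = w[3:6] = dcc.
Check: |xy| = 3 ≤ 5 and |y| = 1 ≥ 1. Reading y takes N from p4 back to p4, so every xyⁱz is accepted.
Since N has 5 states, any run of length ≥ 5 visits 5+1 states, so by pigeonhole some state repeats within the first 5 steps — that repeat gives the pumpable loop.

d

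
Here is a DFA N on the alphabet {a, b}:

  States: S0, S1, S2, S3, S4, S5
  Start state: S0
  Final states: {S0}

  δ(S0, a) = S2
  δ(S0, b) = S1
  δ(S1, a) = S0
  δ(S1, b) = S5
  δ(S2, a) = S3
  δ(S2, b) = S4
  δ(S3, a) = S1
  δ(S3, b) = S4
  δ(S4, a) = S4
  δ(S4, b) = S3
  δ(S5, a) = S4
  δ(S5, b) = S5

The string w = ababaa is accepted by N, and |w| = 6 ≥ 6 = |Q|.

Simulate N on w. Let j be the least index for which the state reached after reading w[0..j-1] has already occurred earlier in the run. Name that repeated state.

S4

Run of N on w = a b a b a a:
  step 0: S0  (start)
  step 1: S2  (read a: S0→S2)
  step 2: S4  (read b: S2→S4)
  step 3: S4  (read a: S4→S4)   ← first repeat (S4 seen earlier)
  step 4: S3  (read b: S4→S3)
  step 5: S1  (read a: S3→S1)
  step 6: S0  (read a: S1→S0)

The earliest repeat is at step j = 3: N is in S4, which it already visited at step i = 2.
The DFA has 6 states, so the proof of the pumping lemma guarantees a repeated state among the first 6+1 visited; the segment between the two visits is the pumpable y.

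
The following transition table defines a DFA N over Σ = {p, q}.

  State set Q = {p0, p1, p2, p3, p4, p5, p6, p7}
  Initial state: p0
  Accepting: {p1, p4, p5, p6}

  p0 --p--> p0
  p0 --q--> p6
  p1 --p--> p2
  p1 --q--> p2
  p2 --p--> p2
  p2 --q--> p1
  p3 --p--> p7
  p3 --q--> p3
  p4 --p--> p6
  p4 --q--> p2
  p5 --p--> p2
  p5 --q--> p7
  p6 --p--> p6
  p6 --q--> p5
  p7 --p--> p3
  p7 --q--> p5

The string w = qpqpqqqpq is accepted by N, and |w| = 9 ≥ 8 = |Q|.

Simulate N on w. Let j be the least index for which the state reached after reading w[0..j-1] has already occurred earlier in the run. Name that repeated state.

State sequence: p0 -q-> p6 -p-> p6 -q-> p5 -p-> p2 -q-> p1 -q-> p2 -q-> p1 -p-> p2 -q-> p1
First repeat at step 2: p6 was already visited.

The earliest repeat is at step j = 2: N is in p6, which it already visited at step i = 1.

p6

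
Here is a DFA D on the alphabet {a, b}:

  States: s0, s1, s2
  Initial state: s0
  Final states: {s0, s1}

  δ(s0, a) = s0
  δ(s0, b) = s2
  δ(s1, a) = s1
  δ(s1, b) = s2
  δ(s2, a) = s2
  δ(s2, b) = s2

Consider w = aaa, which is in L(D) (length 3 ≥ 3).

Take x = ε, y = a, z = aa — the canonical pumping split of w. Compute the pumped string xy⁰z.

xy⁰z = xz = ε·aa = aa.
Reading y = a takes D from s0 back to s0, so after x the machine is still in s0, and z then leads to the accepting state s0. Hence aa ∈ L(D).

aa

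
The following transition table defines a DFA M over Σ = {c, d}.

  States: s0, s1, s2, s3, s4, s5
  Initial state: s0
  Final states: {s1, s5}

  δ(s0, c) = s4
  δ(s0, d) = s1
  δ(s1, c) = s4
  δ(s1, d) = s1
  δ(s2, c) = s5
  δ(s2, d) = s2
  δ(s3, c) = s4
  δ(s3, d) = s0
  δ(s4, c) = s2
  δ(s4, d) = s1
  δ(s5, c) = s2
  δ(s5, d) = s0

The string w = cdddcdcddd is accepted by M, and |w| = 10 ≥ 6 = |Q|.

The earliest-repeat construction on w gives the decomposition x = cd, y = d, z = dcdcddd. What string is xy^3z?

xy^3z = cd·d·d·d·dcdcddd = cdddddcdcddd.
Reading y = d takes M from s1 back to s1, so after x·y·y·y the machine is still in s1, and z then leads to the accepting state s1. Hence cdddddcdcddd ∈ L(M).

cdddddcdcddd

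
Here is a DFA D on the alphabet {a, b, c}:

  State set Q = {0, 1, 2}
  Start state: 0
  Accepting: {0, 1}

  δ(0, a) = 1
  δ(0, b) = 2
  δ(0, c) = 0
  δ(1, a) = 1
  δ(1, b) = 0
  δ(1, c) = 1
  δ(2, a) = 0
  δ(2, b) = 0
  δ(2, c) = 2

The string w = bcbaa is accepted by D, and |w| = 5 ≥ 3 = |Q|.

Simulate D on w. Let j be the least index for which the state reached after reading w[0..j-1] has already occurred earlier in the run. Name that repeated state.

Run of D on w = b c b a a:
  step 0: 0  (start)
  step 1: 2  (read b: 0→2)
  step 2: 2  (read c: 2→2)   ← first repeat (2 seen earlier)
  step 3: 0  (read b: 2→0)
  step 4: 1  (read a: 0→1)
  step 5: 1  (read a: 1→1)

The earliest repeat is at step j = 2: D is in 2, which it already visited at step i = 1.
With |Q| = 3, pigeonhole forces a state repeat no later than step 3; the substring read between the first and second visits to that state can be pumped.

2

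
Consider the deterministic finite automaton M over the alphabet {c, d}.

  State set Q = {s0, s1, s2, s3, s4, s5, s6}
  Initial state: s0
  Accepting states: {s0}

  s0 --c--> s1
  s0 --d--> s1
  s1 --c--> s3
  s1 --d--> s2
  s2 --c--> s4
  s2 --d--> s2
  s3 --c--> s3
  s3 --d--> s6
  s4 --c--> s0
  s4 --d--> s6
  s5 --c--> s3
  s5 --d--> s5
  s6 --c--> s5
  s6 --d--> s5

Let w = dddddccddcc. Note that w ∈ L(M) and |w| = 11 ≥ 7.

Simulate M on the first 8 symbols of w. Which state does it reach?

s1

State sequence: s0 -d-> s1 -d-> s2 -d-> s2 -d-> s2 -d-> s2 -c-> s4 -c-> s0 -d-> s1

After reading 8 characters, M is in state s1.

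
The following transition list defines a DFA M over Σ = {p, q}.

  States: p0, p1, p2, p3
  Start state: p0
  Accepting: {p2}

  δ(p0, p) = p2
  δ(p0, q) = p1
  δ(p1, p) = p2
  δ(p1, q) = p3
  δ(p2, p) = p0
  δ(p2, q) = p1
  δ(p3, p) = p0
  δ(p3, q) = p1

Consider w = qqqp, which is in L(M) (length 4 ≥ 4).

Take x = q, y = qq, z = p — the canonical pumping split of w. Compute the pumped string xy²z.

xy^2z = q·qq·qq·p = qqqqqp.
Reading y = qq takes M from p1 back to p1, so after x·y·y the machine is still in p1, and z then leads to the accepting state p2. Hence qqqqqp ∈ L(M).

qqqqqp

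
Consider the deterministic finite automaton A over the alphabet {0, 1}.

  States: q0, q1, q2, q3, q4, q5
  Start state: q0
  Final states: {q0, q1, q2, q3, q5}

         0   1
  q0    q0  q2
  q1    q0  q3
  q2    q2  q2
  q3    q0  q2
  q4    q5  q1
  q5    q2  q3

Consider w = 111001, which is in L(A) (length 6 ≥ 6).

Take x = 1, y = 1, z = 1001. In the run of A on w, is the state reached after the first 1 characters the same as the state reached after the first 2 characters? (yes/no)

yes

Run of A on the first 2 characters of w = 1 1:
  step 0: q0  (start)
  step 1: q2  (read 1: q0→q2)
  step 2: q2  (read 1: q2→q2)

After x (step 1): q2. After xy (step 2): q2.
They match, so y = 1 drives A around a cycle from q2 back to itself; pumping y any number of times keeps A in q2 before reading z, and xyⁱz ∈ L(A) for every i ≥ 0.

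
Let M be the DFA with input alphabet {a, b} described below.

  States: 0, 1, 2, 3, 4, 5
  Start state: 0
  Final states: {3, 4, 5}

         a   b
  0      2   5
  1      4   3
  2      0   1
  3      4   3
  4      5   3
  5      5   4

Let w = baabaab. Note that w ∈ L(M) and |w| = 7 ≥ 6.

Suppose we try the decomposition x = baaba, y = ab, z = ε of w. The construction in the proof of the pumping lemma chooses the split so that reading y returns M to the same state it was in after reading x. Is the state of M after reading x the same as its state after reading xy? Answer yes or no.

no

Run of M on the first 7 characters of w = b a a b a a b:
  step 0: 0  (start)
  step 1: 5  (read b: 0→5)
  step 2: 5  (read a: 5→5)
  step 3: 5  (read a: 5→5)
  step 4: 4  (read b: 5→4)
  step 5: 5  (read a: 4→5)
  step 6: 5  (read a: 5→5)
  step 7: 4  (read b: 5→4)

After x (step 5): 5. After xy (step 7): 4.
They differ (5 ≠ 4), so y is not a cycle from the state after x; this split is not the one the pumping-lemma construction produces, and pumping y need not keep the string in L(M).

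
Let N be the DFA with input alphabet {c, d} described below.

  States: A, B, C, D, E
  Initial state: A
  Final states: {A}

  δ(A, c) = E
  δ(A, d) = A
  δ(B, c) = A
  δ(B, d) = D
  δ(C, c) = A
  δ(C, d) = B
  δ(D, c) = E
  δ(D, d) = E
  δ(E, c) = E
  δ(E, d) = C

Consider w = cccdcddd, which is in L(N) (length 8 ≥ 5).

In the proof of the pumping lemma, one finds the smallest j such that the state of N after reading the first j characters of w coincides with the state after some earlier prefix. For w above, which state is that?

State sequence: A -c-> E -c-> E -c-> E -d-> C -c-> A -d-> A -d-> A -d-> A
First repeat at step 2: E was already visited.

The earliest repeat is at step j = 2: N is in E, which it already visited at step i = 1.
The DFA has 5 states, so the proof of the pumping lemma guarantees a repeated state among the first 5+1 visited; the segment between the two visits is the pumpable y.

E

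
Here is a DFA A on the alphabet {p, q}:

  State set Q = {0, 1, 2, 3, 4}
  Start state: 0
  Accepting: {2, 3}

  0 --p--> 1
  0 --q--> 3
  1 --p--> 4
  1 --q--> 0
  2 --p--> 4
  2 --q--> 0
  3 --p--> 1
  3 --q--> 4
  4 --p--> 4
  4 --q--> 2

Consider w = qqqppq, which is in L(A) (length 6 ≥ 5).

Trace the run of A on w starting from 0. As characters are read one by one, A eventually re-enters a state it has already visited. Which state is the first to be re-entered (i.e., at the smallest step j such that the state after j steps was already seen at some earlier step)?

Run of A on w = q q q p p q:
  step 0: 0  (start)
  step 1: 3  (read q: 0→3)
  step 2: 4  (read q: 3→4)
  step 3: 2  (read q: 4→2)
  step 4: 4  (read p: 2→4)   ← first repeat (4 seen earlier)
  step 5: 4  (read p: 4→4)
  step 6: 2  (read q: 4→2)

The earliest repeat is at step j = 4: A is in 4, which it already visited at step i = 2.
Since A has 5 states, any run of length ≥ 5 visits 5+1 states, so by pigeonhole some state repeats within the first 5 steps — that repeat gives the pumpable loop.

4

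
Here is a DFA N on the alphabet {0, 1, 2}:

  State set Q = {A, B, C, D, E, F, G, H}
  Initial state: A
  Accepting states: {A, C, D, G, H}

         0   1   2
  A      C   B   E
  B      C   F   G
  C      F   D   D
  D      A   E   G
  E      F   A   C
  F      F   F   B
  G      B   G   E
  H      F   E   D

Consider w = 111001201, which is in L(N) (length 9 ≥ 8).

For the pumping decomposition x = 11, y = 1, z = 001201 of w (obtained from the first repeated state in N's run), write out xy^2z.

1111001201

xy^2z = 11·1·1·001201 = 1111001201.
Reading y = 1 takes N from F back to F, so after x·y·y the machine is still in F, and z then leads to the accepting state D. Hence 1111001201 ∈ L(N).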